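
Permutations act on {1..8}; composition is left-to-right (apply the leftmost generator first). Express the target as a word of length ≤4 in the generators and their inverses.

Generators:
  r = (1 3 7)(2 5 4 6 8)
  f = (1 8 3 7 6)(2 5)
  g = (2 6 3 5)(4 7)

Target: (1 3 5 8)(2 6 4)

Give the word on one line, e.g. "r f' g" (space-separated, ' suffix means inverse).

f r' g

  after f: (1 8 3 7 6)(2 5)
  after r': (1 6 7 4 5 8)
  after g: (1 3 5 8)(2 6 4)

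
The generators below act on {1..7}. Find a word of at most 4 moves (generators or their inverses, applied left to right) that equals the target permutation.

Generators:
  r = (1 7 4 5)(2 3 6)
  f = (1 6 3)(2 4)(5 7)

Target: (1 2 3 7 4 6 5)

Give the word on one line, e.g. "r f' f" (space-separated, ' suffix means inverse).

  after r': (1 5 4 7)(2 6 3)
  after f: (1 7 6)(2 3 4 5)
  after r: (1 4)(2 6 7)(3 5)
  after f: (1 2 3 7 4 6 5)

r' f r f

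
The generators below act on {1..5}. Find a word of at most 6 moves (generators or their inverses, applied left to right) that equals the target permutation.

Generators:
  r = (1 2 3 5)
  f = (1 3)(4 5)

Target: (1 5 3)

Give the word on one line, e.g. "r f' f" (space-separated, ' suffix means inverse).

f' r f r f'

  after f': (1 3)(4 5)
  after r: (1 5 4)(2 3)
  after f: (1 4 3 2)
  after r: (1 4 5)
  after f': (1 5 3)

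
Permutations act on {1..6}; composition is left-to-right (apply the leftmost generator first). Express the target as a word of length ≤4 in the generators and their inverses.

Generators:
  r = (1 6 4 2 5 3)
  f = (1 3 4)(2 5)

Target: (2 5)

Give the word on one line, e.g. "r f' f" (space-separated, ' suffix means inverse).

f f f

  after f: (1 3 4)(2 5)
  after f: (1 4 3)
  after f: (2 5)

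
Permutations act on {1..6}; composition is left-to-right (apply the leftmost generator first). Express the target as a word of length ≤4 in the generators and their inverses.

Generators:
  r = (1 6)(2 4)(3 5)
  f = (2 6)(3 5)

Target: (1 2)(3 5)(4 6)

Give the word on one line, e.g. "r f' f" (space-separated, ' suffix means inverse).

f r' f

  after f: (2 6)(3 5)
  after r': (1 6 4 2)
  after f: (1 2)(3 5)(4 6)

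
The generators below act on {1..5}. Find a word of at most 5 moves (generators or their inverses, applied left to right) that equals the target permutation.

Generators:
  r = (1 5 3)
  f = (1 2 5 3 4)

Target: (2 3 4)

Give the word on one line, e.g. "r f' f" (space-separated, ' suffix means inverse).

r' f f

  after r': (1 3 5)
  after f: (1 4)(2 5)
  after f: (2 3 4)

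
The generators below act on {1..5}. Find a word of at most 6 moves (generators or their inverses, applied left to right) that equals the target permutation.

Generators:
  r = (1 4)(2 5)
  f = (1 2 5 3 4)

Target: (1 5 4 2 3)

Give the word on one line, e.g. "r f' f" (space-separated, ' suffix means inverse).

  after f: (1 2 5 3 4)
  after r: (1 5 3)
  after r: (1 2 5 3 4)
  after f: (1 5 4 2 3)

f r r f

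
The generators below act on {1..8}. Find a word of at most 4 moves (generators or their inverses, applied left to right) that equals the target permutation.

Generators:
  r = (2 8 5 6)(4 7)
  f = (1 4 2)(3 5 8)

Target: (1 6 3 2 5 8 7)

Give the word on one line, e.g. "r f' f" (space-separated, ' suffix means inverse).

r' f f r'

  after r': (2 6 5 8)(4 7)
  after f: (1 4 7 2 6 8)(3 5)
  after f: (1 2 6 3 8 4 7)
  after r': (1 6 3 2 5 8 7)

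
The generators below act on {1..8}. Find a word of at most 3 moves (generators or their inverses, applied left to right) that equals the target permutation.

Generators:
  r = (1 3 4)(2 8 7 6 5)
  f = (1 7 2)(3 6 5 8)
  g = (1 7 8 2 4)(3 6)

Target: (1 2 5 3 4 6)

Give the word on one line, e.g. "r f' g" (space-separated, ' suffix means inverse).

  after r': (1 4 3)(2 5 6 7 8)
  after g': (1 2 5 3 4 6)

r' g'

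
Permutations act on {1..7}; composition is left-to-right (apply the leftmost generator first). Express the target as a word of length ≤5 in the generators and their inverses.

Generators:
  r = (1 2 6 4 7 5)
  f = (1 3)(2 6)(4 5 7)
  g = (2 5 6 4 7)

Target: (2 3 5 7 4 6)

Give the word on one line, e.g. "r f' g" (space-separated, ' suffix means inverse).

  after g': (2 7 4 6 5)
  after r: (1 2 5 6)
  after r: (1 6 2)(4 7 5)
  after f: (1 2 3)
  after r': (2 3 5 7 4 6)

g' r r f r'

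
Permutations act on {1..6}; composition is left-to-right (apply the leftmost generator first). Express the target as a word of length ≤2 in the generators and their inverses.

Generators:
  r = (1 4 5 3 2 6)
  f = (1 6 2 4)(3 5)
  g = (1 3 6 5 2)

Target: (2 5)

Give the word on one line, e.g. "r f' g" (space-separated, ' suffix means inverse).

  after f: (1 6 2 4)(3 5)
  after r: (2 5)

f r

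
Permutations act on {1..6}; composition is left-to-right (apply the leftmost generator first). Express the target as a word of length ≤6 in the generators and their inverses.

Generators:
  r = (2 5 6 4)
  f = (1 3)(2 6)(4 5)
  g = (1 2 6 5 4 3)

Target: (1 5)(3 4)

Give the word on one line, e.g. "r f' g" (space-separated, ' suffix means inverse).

r' g' g' f

  after r': (2 4 6 5)
  after g': (1 3 4 2 5)
  after g': (1 4)(2 6)(3 5)
  after f: (1 5)(3 4)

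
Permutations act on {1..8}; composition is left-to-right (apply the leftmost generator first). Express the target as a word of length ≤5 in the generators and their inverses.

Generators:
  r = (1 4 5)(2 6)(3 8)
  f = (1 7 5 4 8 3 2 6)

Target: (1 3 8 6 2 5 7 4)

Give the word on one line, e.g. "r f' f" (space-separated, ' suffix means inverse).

  after r: (1 4 5)(2 6)(3 8)
  after f: (1 8 2)(5 7)
  after r': (1 3 8 6 2 5 7 4)

r f r'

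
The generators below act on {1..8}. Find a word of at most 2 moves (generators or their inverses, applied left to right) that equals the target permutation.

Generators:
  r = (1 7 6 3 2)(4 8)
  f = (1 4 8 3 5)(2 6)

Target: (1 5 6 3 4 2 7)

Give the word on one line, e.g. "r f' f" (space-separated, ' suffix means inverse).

f' r'

  after f': (1 5 3 8 4)(2 6)
  after r': (1 5 6 3 4 2 7)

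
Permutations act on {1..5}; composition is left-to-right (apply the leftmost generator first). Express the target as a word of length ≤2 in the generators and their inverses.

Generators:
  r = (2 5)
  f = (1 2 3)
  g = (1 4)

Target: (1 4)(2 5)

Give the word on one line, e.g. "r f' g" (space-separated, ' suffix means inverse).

  after r': (2 5)
  after g': (1 4)(2 5)

r' g'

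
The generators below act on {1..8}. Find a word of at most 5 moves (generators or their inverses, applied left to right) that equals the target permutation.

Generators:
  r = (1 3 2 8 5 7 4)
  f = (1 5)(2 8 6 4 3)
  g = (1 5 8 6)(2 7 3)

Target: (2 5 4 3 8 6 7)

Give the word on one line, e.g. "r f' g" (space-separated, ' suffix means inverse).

g' r' g

  after g': (1 6 8 5)(2 3 7)
  after r': (1 6 2)(3 5 4 7)
  after g: (2 5 4 3 8 6 7)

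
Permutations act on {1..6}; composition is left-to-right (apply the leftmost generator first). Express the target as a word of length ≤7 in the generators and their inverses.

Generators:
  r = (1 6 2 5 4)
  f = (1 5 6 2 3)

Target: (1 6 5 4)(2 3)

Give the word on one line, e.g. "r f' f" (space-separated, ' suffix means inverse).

  after f': (1 3 2 6 5)
  after f': (1 2 5 3 6)
  after r': (1 6 4 5 3)
  after f: (1 2 3 5)(4 6)
  after r': (1 6 5 4)(2 3)

f' f' r' f r'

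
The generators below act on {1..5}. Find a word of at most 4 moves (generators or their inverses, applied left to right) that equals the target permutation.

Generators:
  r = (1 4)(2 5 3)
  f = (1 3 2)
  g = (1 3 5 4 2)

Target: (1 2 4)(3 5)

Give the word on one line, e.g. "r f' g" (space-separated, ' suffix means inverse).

f' g' r f'

  after f': (1 2 3)
  after g': (1 4 5 3 2)
  after r: (2 4 3 5)
  after f': (1 2 4)(3 5)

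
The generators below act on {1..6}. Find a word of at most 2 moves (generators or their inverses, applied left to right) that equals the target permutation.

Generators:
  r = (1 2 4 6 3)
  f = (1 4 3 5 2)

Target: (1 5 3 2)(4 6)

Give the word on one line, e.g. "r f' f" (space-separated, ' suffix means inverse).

  after r: (1 2 4 6 3)
  after f': (1 5 3 2)(4 6)

r f'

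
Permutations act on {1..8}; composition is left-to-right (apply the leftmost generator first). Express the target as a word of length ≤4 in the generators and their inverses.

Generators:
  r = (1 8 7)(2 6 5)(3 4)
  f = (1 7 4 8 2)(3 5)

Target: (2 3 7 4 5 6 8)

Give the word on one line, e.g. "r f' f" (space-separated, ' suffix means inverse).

  after r': (1 7 8)(2 5 6)(3 4)
  after f': (2 3 7 4 5 6 8)

r' f'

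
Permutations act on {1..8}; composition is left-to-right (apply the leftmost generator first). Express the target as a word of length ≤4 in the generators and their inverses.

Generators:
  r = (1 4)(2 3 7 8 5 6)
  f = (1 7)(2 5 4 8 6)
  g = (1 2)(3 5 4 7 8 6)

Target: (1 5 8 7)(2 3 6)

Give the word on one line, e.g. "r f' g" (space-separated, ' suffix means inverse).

g f' r'

  after g: (1 2)(3 5 4 7 8 6)
  after f': (1 6 3 2 7 4)
  after r': (1 5 8 7)(2 3 6)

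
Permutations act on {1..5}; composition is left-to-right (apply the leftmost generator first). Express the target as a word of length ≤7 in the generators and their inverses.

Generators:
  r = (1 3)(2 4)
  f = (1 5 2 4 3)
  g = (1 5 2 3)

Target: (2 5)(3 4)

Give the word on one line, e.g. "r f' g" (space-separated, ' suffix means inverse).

  after f: (1 5 2 4 3)
  after f: (1 2 3 5 4)
  after r': (1 4 3 5 2)
  after f: (1 3 2 5 4)
  after r': (2 5)(3 4)

f f r' f r'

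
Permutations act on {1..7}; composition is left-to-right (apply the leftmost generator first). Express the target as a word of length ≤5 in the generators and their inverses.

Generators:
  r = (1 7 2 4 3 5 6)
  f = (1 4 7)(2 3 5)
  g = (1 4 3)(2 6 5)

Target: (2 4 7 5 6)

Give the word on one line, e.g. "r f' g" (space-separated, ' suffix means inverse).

g f' r f' f'

  after g: (1 4 3)(2 6 5)
  after f': (2 6 3 7 4)
  after r: (1 7 3 2)(5 6)
  after f': (1 4)(2 7)(3 5 6)
  after f': (2 4 7 5 6)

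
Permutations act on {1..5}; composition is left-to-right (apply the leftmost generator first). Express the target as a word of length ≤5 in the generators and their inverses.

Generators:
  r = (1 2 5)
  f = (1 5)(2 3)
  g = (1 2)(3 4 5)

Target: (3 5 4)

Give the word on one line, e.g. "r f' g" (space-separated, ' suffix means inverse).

  after g: (1 2)(3 4 5)
  after r': (2 5 3 4)
  after g: (1 2 3 5 4)
  after r: (1 5 4 2 3)
  after f: (3 5 4)

g r' g r f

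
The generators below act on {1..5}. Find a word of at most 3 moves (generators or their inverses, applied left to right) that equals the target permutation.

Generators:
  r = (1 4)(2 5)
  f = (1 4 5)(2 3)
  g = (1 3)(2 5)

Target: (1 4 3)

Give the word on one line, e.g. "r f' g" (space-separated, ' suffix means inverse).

  after r': (1 4)(2 5)
  after g': (1 4 3)

r' g'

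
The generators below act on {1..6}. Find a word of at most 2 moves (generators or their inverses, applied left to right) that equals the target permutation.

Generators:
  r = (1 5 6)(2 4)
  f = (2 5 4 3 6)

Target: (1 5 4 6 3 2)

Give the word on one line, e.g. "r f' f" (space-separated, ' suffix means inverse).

f' r

  after f': (2 6 3 4 5)
  after r: (1 5 4 6 3 2)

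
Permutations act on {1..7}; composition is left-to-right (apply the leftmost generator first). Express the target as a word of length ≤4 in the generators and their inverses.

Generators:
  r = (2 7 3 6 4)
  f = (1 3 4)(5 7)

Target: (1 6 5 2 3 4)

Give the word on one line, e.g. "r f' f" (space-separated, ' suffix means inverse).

r' r' f' r'

  after r': (2 4 6 3 7)
  after r': (2 6 7 4 3)
  after f': (1 4)(2 6 5 7 3)
  after r': (1 6 5 2 3 4)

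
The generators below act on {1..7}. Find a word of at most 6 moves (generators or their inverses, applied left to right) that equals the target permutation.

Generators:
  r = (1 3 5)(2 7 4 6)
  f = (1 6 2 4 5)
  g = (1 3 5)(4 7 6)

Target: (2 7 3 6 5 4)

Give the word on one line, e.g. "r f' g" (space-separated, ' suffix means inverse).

f' g f' r

  after f': (1 5 4 2 6)
  after g: (2 4)(3 5 7 6)
  after f': (1 5 7)(3 4 6)
  after r: (2 7 3 6 5 4)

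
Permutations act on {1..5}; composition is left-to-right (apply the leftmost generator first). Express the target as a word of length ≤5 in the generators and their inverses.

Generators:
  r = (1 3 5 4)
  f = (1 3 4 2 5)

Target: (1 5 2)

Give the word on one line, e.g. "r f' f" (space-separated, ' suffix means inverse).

  after f': (1 5 2 4 3)
  after r: (1 4 5 2)
  after f: (1 2 3 4)
  after r: (1 2 5 4 3)
  after f: (1 5 2)

f' r f r f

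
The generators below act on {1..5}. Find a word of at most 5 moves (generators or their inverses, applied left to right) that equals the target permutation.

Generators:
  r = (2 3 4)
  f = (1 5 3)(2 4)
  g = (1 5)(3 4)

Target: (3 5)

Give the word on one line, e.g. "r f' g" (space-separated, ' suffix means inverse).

f g' g' r g

  after f: (1 5 3)(2 4)
  after g': (2 3 5 4)
  after g': (1 5 3)(2 4)
  after r: (1 5 4 3)
  after g: (3 5)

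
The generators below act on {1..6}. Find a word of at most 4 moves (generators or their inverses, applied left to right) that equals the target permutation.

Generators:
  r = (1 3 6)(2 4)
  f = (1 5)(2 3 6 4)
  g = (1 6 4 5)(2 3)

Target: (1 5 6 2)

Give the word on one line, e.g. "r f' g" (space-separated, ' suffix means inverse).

f r'

  after f: (1 5)(2 3 6 4)
  after r': (1 5 6 2)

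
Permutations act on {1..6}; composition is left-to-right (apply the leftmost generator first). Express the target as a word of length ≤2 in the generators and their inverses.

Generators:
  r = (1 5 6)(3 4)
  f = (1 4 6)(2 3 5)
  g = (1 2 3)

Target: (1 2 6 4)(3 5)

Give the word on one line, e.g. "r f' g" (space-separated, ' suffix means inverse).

  after g': (1 3 2)
  after f': (1 2 6 4)(3 5)

g' f'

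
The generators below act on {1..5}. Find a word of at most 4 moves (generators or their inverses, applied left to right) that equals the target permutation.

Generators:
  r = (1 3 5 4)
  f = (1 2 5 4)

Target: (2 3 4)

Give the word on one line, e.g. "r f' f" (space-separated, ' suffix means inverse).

  after f': (1 4 5 2)
  after f': (1 5)(2 4)
  after r: (1 4 2)(3 5)
  after r: (2 3 4)

f' f' r r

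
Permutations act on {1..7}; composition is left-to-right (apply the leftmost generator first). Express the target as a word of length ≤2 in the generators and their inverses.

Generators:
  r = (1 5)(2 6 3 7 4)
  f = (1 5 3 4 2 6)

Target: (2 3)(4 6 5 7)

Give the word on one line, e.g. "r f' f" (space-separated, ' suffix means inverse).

  after f: (1 5 3 4 2 6)
  after r: (2 3)(4 6 5 7)

f r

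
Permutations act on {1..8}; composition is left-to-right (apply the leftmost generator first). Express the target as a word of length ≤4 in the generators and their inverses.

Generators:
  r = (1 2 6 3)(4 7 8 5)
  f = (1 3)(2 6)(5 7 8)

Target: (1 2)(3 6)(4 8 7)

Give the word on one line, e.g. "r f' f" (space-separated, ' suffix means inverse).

r f' r'

  after r: (1 2 6 3)(4 7 8 5)
  after f': (1 6)(4 5)
  after r': (1 2)(3 6)(4 8 7)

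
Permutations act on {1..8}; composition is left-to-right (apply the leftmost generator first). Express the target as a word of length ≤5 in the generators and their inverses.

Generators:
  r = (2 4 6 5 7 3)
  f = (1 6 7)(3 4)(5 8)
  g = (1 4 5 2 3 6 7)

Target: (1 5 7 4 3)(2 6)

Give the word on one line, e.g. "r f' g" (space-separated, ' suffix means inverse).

f' f' r' g

  after f': (1 7 6)(3 4)(5 8)
  after f': (1 6 7)
  after r': (1 4 2 3 7)(5 6)
  after g: (1 5 7 4 3)(2 6)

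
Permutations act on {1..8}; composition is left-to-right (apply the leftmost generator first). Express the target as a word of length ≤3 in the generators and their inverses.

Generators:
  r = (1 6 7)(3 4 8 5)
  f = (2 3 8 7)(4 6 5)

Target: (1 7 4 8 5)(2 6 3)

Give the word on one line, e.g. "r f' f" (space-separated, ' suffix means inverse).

  after f': (2 7 8 3)(4 5 6)
  after r': (1 7 4 8 5)(2 6 3)

f' r'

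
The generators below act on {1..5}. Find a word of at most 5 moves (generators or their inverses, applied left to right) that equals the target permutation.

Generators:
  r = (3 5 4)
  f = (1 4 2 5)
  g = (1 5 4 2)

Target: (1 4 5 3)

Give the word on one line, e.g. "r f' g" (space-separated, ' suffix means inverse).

  after f: (1 4 2 5)
  after g: (1 2 4)
  after r': (1 2 5 3 4)
  after f': (1 4 5 3)

f g r' f'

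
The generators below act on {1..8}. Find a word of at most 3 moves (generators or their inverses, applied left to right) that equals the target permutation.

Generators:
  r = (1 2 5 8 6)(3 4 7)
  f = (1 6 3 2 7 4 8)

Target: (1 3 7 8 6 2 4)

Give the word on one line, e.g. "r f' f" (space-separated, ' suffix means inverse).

f f

  after f: (1 6 3 2 7 4 8)
  after f: (1 3 7 8 6 2 4)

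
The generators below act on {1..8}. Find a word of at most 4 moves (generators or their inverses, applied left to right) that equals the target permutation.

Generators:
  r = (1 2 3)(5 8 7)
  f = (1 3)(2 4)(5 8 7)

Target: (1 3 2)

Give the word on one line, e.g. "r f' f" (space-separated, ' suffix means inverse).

  after f': (1 3)(2 4)(5 7 8)
  after f': (5 8 7)
  after r': (1 3 2)

f' f' r'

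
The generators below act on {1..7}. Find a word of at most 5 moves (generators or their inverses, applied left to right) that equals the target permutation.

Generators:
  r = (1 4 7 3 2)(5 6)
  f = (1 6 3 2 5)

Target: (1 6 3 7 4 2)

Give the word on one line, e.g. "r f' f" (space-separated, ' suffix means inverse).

r' f' f'

  after r': (1 2 3 7 4)(5 6)
  after f': (1 3 7 4 5)(2 6)
  after f': (1 6 3 7 4 2)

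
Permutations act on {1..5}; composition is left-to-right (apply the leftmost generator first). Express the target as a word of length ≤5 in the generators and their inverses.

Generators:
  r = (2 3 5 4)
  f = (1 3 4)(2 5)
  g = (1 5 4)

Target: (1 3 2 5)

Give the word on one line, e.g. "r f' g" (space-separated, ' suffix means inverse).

f' g r g' f'

  after f': (1 4 3)(2 5)
  after g: (2 4 3 5)
  after r: (3 4 5)
  after g': (1 4)(3 5)
  after f': (1 3 2 5)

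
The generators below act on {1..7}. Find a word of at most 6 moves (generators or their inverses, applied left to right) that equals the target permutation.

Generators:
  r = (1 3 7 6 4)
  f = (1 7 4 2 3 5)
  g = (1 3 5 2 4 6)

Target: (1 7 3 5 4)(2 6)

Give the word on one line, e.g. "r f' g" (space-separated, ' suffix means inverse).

  after f': (1 5 3 2 4 7)
  after r': (1 5)(2 6 7 4 3)
  after f: (2 6 4 5 7)
  after f: (1 7 3 5 4)(2 6)

f' r' f f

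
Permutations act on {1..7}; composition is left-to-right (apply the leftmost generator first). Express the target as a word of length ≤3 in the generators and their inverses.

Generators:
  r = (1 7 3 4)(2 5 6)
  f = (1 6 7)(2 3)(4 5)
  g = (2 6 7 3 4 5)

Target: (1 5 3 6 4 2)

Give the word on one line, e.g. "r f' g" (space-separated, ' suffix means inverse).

r' f'

  after r': (1 4 3 7)(2 6 5)
  after f': (1 5 3 6 4 2)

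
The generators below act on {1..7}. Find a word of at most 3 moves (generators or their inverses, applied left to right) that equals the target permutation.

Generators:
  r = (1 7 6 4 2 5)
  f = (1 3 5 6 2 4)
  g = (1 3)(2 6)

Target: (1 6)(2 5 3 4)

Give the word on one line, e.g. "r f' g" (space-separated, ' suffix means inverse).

f' f' g

  after f': (1 4 2 6 5 3)
  after f': (1 2 5)(3 4 6)
  after g: (1 6)(2 5 3 4)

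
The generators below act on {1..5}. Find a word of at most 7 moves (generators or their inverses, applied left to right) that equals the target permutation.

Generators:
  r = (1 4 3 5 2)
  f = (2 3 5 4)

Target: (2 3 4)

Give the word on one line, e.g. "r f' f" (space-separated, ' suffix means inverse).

  after r': (1 2 5 3 4)
  after r': (1 5 4 2 3)
  after f': (1 3)
  after f': (1 2 4 5 3)
  after r: (2 3 4)

r' r' f' f' r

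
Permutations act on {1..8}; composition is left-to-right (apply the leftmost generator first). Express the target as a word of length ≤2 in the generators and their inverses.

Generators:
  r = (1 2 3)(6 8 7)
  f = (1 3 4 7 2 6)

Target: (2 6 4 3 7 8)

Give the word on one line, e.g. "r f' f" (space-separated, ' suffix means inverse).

r' f'

  after r': (1 3 2)(6 7 8)
  after f': (2 6 4 3 7 8)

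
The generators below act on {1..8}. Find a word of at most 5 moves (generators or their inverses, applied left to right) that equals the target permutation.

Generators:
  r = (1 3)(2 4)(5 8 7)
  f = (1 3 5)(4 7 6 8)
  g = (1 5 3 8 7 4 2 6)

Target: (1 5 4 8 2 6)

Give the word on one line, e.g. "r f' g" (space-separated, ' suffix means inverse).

  after r: (1 3)(2 4)(5 8 7)
  after f: (1 5 4 2 7)(6 8)
  after g': (2 8)(3 5 7 6)
  after f': (1 5 4 8 2 6)

r f g' f'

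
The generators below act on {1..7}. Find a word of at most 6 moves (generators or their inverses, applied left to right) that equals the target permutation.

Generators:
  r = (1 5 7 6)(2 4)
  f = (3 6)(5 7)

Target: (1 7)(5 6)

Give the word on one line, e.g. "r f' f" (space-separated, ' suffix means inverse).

r r f f

  after r: (1 5 7 6)(2 4)
  after r: (1 7)(5 6)
  after f: (1 5 3 6 7)
  after f: (1 7)(5 6)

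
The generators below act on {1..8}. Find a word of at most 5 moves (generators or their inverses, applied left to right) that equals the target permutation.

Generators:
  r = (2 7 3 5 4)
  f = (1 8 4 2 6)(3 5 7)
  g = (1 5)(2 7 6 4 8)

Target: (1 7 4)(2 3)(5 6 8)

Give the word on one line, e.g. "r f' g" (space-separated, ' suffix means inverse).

g f' r'

  after g: (1 5)(2 7 6 4 8)
  after f': (1 3 7 2 5 6 8 4)
  after r': (1 7 4)(2 3)(5 6 8)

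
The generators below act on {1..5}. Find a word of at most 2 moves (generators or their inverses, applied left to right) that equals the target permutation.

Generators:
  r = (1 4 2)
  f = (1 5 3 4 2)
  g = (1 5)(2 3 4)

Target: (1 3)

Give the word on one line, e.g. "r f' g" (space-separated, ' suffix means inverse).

g' f

  after g': (1 5)(2 4 3)
  after f: (1 3)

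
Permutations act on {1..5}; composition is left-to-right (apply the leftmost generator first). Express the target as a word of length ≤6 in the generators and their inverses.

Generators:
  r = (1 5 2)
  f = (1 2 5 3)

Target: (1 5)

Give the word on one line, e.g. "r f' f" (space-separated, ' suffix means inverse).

r' f r' f' f'

  after r': (1 2 5)
  after f: (1 5 2 3)
  after r': (2 3)
  after f': (1 3)(2 5)
  after f': (1 5)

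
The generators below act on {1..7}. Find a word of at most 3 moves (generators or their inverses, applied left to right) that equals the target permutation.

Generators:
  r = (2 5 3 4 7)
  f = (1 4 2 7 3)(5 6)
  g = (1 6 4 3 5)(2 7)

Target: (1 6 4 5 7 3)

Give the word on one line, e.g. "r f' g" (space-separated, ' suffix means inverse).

  after r': (2 7 4 3 5)
  after g: (1 6 4 5 7 3)

r' g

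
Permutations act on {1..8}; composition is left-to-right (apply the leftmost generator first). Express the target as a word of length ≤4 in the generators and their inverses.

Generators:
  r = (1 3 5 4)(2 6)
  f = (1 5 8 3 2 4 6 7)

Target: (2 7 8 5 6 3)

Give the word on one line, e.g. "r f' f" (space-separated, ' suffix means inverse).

f f f r'

  after f: (1 5 8 3 2 4 6 7)
  after f: (1 8 2 6)(3 4 7 5)
  after f: (1 3 6 5 2 7 8 4)
  after r': (2 7 8 5 6 3)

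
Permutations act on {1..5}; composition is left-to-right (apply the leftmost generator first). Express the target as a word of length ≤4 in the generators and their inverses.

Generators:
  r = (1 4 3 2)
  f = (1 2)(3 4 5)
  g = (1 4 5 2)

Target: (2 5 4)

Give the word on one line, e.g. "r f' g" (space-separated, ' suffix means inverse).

f r f r

  after f: (1 2)(3 4 5)
  after r: (2 4 5)
  after f: (1 2 5)(3 4)
  after r: (2 5 4)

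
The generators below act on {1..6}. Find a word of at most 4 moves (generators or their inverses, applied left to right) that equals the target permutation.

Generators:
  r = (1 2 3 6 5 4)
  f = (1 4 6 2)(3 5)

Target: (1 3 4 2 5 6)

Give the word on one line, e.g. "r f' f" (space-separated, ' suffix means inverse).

  after f': (1 2 6 4)(3 5)
  after r: (1 3 4 2 5 6)

f' r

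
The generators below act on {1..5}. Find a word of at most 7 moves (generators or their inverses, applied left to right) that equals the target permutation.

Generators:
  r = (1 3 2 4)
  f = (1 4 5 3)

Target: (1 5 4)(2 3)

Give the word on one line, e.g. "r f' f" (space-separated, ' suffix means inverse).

  after f': (1 3 5 4)
  after r: (1 2 4 3 5)
  after f: (1 2 5 4)
  after r: (1 4 3 2 5)
  after f: (1 5 4)(2 3)

f' r f r f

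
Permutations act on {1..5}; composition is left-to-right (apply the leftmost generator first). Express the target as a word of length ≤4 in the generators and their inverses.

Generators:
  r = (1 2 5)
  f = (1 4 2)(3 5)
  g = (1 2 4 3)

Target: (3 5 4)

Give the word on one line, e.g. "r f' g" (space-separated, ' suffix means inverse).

f' g'

  after f': (1 2 4)(3 5)
  after g': (3 5 4)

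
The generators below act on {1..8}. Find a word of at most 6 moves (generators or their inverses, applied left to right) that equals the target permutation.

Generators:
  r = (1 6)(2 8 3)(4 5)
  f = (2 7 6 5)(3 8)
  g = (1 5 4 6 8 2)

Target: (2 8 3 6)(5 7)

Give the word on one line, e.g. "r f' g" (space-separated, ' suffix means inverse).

  after r': (1 6)(2 3 8)(4 5)
  after r': (2 8 3)
  after f': (2 3 5 6 7)
  after f': (2 8 3 6)(5 7)

r' r' f' f'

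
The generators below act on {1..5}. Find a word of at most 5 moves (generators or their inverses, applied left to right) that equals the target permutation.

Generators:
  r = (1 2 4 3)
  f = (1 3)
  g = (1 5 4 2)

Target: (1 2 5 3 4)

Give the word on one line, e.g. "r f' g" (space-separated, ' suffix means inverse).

f g' f g'

  after f: (1 3)
  after g': (1 3 2 4 5)
  after f: (2 4 5 3)
  after g': (1 2 5 3 4)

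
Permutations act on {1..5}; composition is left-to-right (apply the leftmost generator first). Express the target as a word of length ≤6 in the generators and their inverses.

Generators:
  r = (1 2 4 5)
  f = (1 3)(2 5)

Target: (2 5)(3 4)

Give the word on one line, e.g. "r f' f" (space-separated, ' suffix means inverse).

  after f': (1 3)(2 5)
  after r: (1 3 2)(4 5)
  after r: (1 3 4)
  after f: (2 5)(3 4)

f' r r f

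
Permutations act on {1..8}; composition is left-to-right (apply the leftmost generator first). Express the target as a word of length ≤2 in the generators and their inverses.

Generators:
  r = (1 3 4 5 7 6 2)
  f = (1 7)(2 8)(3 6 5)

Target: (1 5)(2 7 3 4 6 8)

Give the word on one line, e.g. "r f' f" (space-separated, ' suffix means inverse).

r f'

  after r: (1 3 4 5 7 6 2)
  after f': (1 5)(2 7 3 4 6 8)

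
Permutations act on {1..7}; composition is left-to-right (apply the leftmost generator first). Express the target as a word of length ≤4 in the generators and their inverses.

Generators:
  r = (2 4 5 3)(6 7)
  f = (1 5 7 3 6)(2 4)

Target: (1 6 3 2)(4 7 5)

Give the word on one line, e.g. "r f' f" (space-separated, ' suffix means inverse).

  after r: (2 4 5 3)(6 7)
  after r: (2 5)(3 4)
  after f': (1 6 3 2)(4 7 5)

r r f'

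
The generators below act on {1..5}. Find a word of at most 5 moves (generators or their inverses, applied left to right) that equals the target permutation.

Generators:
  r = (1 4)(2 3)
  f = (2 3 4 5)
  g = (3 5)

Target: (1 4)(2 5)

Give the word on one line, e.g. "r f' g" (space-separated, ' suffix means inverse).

  after g: (3 5)
  after r': (1 4)(2 3 5)
  after g': (1 4)(2 5)

g r' g'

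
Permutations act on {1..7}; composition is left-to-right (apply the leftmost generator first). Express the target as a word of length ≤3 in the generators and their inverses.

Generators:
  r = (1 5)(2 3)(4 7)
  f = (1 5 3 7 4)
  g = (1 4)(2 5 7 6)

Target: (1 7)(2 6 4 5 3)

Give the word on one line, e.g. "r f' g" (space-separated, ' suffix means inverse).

g' r'

  after g': (1 4)(2 6 7 5)
  after r': (1 7)(2 6 4 5 3)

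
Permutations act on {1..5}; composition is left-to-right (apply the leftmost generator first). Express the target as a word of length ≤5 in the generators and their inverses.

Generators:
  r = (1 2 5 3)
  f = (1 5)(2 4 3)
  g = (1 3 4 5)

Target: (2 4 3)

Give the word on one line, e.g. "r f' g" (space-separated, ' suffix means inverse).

  after g': (1 5 4 3)
  after f: (2 4)(3 5)
  after g': (1 5)(2 3 4)
  after f': (2 4 3)

g' f g' f'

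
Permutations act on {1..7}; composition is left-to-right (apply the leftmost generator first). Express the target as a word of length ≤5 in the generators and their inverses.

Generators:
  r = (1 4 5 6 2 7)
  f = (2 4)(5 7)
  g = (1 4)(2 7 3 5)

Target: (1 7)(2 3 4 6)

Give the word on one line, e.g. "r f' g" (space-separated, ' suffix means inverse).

  after r: (1 4 5 6 2 7)
  after g: (2 3 5 6 7 4)
  after r': (1 7)(2 3 4 6)

r g r'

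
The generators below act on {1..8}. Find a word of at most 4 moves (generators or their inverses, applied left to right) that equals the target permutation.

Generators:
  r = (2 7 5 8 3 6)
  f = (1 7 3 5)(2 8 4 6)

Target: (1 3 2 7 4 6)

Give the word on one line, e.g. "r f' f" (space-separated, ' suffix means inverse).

  after f: (1 7 3 5)(2 8 4 6)
  after r: (1 5)(2 3 8 4)(6 7)
  after f': (1 3 2 7 4 6)

f r f'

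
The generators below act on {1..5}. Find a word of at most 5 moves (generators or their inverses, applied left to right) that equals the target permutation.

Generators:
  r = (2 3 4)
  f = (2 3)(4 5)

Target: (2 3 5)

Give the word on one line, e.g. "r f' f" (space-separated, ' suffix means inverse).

f' r' f

  after f': (2 3)(4 5)
  after r': (3 4 5)
  after f: (2 3 5)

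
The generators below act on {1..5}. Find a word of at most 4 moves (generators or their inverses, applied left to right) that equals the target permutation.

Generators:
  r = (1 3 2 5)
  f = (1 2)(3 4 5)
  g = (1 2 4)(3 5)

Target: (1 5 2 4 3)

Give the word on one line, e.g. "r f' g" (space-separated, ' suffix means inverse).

r f'

  after r: (1 3 2 5)
  after f': (1 5 2 4 3)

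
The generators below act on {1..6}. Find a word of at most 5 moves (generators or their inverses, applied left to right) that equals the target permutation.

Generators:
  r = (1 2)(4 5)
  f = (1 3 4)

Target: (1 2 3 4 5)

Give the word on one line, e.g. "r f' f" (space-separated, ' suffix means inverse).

r' f' f'

  after r': (1 2)(4 5)
  after f': (1 2 4 5 3)
  after f': (1 2 3 4 5)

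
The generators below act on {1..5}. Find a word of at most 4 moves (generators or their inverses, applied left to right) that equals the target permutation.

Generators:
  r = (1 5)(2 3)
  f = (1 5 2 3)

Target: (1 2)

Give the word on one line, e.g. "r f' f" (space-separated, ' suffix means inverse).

f f r' f'

  after f: (1 5 2 3)
  after f: (1 2)(3 5)
  after r': (1 3)(2 5)
  after f': (1 2)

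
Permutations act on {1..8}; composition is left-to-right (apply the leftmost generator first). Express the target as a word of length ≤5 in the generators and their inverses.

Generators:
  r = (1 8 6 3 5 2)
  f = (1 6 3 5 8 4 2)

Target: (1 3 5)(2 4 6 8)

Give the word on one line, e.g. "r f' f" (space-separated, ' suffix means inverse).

  after r': (1 2 5 3 6 8)
  after f: (2 8 6 4)
  after r': (1 2)(3 6 4 5)
  after r': (1 5 6 4 3 8)
  after f': (1 3 5)(2 4 6 8)

r' f r' r' f'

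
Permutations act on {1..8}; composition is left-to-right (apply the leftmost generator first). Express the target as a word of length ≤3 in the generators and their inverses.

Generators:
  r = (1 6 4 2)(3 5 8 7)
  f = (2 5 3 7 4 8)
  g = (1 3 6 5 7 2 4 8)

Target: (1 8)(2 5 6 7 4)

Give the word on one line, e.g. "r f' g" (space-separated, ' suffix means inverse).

r g r

  after r: (1 6 4 2)(3 5 8 7)
  after g: (1 5)(2 3 7 6 8)
  after r: (1 8)(2 5 6 7 4)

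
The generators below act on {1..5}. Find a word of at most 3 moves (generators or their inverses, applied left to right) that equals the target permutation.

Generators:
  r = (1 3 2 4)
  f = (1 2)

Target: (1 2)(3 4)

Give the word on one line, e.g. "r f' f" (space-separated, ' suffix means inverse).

r' r'

  after r': (1 4 2 3)
  after r': (1 2)(3 4)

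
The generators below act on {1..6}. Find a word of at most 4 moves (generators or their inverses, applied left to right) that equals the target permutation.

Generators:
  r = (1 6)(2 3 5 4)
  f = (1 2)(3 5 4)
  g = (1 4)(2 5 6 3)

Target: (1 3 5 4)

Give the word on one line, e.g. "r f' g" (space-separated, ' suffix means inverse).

  after f': (1 2)(3 4 5)
  after g': (1 3)(2 4)(5 6)
  after r': (1 2 5)(3 6)
  after g': (1 3 5 4)

f' g' r' g'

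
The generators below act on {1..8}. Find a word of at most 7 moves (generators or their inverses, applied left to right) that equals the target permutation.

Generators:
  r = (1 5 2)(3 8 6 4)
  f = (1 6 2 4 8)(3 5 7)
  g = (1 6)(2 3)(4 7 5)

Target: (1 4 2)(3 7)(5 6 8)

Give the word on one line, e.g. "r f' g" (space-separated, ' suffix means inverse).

  after f': (1 8 4 2 6)(3 7 5)
  after r': (1 3 7)(2 8 6)(4 5)
  after f: (1 5 8 2)(4 7 6)
  after f: (1 7 2 6 8 4 3 5)
  after g': (1 4 2)(3 7)(5 6 8)

f' r' f f g'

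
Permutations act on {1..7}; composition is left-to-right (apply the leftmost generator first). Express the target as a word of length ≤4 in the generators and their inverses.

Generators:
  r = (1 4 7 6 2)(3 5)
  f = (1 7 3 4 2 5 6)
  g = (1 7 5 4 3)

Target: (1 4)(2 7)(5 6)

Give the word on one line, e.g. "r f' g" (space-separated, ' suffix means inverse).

f' g' r f'

  after f': (1 6 5 2 4 3 7)
  after g': (1 6 7 3)(2 5)
  after r: (1 2 3 4 7 5)
  after f': (1 4)(2 7)(5 6)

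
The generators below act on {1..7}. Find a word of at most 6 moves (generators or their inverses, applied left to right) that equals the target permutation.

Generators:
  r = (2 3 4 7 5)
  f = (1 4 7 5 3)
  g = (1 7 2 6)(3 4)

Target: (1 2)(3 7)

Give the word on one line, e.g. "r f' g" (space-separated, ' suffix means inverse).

f r f r

  after f: (1 4 7 5 3)
  after r: (1 7 2 3)(4 5)
  after f: (1 5 7 2)(3 4)
  after r: (1 2)(3 7)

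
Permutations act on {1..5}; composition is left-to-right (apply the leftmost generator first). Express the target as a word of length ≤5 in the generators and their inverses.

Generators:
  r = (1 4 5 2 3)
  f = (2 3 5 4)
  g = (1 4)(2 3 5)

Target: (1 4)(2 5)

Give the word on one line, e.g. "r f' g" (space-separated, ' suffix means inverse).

r f' r g' r'

  after r: (1 4 5 2 3)
  after f': (1 5 4 3)
  after r: (1 2 3 4)
  after g': (1 5 3)
  after r': (1 4)(2 5)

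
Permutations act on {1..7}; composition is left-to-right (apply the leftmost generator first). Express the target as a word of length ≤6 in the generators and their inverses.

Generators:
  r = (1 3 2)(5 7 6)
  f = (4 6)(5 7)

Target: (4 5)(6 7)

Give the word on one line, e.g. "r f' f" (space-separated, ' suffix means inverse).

  after f: (4 6)(5 7)
  after r: (1 3 2)(4 5 6)
  after f: (1 3 2)(4 7 5)
  after r': (4 5)(6 7)

f r f r'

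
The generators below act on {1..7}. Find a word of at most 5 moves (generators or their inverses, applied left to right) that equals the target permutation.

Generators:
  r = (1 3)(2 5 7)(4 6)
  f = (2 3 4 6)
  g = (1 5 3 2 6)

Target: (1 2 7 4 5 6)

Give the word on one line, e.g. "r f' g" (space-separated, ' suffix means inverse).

  after r': (1 3)(2 7 5)(4 6)
  after g: (1 2 7 3 5 6 4)
  after f: (1 3 5 2 7 4)
  after g: (1 2 7 4 5 6)

r' g f g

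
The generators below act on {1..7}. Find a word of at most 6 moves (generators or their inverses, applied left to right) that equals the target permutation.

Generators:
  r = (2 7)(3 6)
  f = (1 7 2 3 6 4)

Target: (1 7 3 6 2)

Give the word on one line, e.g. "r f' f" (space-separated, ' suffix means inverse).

r f r f'

  after r: (2 7)(3 6)
  after f: (1 7 3 4)
  after r: (1 2 7 6 3 4)
  after f': (1 7 3 6 2)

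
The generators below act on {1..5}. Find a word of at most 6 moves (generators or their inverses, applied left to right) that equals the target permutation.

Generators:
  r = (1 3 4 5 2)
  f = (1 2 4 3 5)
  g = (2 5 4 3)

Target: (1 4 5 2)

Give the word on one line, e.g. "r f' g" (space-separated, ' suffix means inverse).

  after r': (1 2 5 4 3)
  after g: (1 5 3)(2 4)
  after g: (1 4 5 2 3)
  after r': (1 3 2)
  after g': (1 4 5 2)

r' g g r' g'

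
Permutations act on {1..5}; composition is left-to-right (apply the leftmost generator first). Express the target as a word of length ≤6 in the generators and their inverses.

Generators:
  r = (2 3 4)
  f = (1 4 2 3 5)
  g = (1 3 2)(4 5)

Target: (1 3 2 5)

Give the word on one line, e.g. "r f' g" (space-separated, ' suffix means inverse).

  after r': (2 4 3)
  after g: (1 3)(2 5 4)
  after r': (1 2 5 3)
  after g: (2 4 5)
  after g: (1 3 2 5)

r' g r' g g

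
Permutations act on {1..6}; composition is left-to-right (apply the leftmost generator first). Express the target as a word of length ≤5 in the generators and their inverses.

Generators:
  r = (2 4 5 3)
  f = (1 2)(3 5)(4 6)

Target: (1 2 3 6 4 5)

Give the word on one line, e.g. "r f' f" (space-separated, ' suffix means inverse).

r r f

  after r: (2 4 5 3)
  after r: (2 5)(3 4)
  after f: (1 2 3 6 4 5)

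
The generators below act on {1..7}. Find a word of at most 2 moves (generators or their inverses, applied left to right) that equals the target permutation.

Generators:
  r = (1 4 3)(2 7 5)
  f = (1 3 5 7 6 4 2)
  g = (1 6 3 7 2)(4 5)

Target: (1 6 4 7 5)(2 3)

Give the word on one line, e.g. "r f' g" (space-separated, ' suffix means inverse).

  after g: (1 6 3 7 2)(4 5)
  after r': (1 6 4 7 5)(2 3)

g r'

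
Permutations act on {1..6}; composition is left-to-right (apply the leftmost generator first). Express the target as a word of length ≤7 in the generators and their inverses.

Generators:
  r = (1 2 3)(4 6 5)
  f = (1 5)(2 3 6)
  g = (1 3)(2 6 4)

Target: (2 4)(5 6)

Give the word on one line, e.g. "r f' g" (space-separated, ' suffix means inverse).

f r g' f' g'

  after f: (1 5)(2 3 6)
  after r: (1 4 6 3 5 2)
  after g': (1 6)(2 3 5 4)
  after f': (1 3)(4 6 5)
  after g': (2 4)(5 6)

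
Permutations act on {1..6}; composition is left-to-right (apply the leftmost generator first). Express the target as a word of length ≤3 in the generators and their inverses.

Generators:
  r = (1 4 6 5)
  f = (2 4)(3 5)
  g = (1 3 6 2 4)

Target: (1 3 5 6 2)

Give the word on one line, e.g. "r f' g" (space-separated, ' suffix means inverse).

  after f: (2 4)(3 5)
  after g: (1 3 5 6 2)

f g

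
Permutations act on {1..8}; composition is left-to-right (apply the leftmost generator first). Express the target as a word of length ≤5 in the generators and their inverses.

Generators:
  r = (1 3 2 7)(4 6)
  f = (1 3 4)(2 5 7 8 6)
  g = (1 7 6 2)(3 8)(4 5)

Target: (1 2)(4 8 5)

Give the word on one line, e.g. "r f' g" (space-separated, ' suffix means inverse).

r f g' f'

  after r: (1 3 2 7)(4 6)
  after f: (1 4 2 8 6)(3 5 7)
  after g': (1 5)(2 3 4 6)(7 8)
  after f': (1 2)(4 8 5)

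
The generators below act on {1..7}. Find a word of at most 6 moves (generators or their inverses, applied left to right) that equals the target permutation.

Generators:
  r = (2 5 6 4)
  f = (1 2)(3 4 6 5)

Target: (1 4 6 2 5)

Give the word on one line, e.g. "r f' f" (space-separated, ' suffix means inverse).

f' f' r f' r'

  after f': (1 2)(3 5 6 4)
  after f': (3 6)(4 5)
  after r: (2 5)(3 4 6)
  after f': (1 2 6 5)
  after r': (1 4 6 2 5)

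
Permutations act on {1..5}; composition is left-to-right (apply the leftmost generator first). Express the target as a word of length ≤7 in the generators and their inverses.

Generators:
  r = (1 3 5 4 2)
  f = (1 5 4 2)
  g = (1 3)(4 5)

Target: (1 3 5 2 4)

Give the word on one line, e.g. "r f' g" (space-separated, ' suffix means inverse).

  after f': (1 2 4 5)
  after r': (1 4 3)(2 5)
  after g': (1 5 2 4)
  after f': (2 5 4)
  after r: (1 3 5 2 4)

f' r' g' f' r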